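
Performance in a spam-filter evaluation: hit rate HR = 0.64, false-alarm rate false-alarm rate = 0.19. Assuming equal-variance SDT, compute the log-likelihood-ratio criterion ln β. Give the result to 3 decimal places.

ln β = 0.321

z(H) = 0.3585
z(FA) = -0.8779
ln β = −½·[z(H)² − z(FA)²] = −0.5 × (0.1285 − 0.7707) = 0.3211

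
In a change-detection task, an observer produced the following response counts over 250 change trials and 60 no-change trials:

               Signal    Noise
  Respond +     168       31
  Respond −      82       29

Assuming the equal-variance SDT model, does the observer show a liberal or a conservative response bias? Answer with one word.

liberal

z(H) = 0.445, z(FA) = 0.042
c = −½·(z(H) + z(FA)) = -0.2435
c < 0 → liberal criterion (biased toward responding “yes”).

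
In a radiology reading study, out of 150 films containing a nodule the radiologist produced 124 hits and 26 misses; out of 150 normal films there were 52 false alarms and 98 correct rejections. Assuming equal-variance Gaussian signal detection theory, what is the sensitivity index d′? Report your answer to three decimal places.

H = 124/150 = 0.8267
FA = 52/150 = 0.3467
Φ⁻¹(0.8267) = 0.9412, Φ⁻¹(0.3467) = -0.3942
d' = z(H) − z(FA) = 0.9412 − (-0.3942) = 1.3354

d′ = 1.335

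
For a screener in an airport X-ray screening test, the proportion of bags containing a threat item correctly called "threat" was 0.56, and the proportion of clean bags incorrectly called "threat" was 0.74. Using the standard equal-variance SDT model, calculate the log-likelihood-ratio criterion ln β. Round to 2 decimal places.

Φ⁻¹(H) = 0.151
Φ⁻¹(FA) = 0.643
ln β = −½·[z(H)² − z(FA)²] = −0.5 × (0.023 − 0.413) = 0.195

ln β = 0.20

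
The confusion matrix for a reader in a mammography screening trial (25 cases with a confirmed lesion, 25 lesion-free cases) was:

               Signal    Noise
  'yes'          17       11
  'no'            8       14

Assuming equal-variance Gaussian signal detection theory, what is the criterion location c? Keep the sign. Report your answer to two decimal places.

c = -0.16

H = 17/25 = 0.6800
FA = 11/25 = 0.4400
z(H) = 0.468
z(FA) = -0.151
c = −½·[z(H) + z(FA)] = −0.5 × (0.468 + (-0.151)) = -0.1585
c < 0: the reader has a liberal response bias.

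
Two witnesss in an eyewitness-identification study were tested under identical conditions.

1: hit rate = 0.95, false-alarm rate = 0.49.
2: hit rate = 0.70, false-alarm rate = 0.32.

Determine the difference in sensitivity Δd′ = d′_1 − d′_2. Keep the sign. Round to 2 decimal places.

1: z(0.95) = 1.645, z(0.49) = -0.025, d' = 1.670
2: z(0.70) = 0.524, z(0.32) = -0.468, d' = 0.992
Δd' = d'_1 − d'_2 = 1.670 − 0.992 = 0.678
1 has the higher sensitivity.

Δd′ = 0.68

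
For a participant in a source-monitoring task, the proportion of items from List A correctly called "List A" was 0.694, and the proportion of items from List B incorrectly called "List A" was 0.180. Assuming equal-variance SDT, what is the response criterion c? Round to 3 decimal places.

c = 0.204

z(H) = 0.5072
z(FA) = -0.9154
c = −½·[z(H) + z(FA)] = −0.5 × (0.5072 + (-0.9154)) = 0.2041
c > 0: the participant has a conservative response bias.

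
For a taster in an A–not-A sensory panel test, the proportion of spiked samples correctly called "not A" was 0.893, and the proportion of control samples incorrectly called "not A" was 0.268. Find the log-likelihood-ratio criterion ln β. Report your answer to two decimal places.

Φ⁻¹(H) = Φ⁻¹(0.893) = 1.243
Φ⁻¹(FA) = Φ⁻¹(0.268) = -0.619
ln β = −½·[z(H)² − z(FA)²] = −0.5 × (1.545 − 0.383) = -0.581

ln β = -0.58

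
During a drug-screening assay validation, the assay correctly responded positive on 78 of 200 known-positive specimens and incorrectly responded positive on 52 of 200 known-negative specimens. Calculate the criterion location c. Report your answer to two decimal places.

H = 78/200 = 0.3900
FA = 52/200 = 0.2600
z(H) = z(0.3900) = -0.279
z(FA) = z(0.2600) = -0.643
c = −½·[z(H) + z(FA)] = −0.5 × (-0.279 + (-0.643)) = 0.461
c > 0: the assay has a conservative response bias.

c = 0.46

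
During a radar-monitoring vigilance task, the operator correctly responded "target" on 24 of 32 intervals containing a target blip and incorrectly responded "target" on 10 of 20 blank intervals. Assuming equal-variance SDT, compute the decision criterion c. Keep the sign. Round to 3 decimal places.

H = 24/32 = 0.7500
FA = 10/20 = 0.5000
Φ⁻¹(0.7500) = 0.6745, Φ⁻¹(0.5000) = 0.0000
c = −½·[z(H) + z(FA)] = −0.5 × (0.6745 + 0.0000) = -0.33725

c = -0.337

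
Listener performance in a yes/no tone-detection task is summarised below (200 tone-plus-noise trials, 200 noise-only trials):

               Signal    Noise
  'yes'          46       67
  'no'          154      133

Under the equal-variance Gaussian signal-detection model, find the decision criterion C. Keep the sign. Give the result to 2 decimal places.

H = 46/200 = 0.2300
FA = 67/200 = 0.3350
Φ⁻¹(H) = Φ⁻¹(0.2300) = -0.7388
Φ⁻¹(FA) = Φ⁻¹(0.3350) = -0.4261
c = −½·[z(H) + z(FA)] = −0.5 × (-0.7388 + (-0.4261)) = 0.58245

C = 0.58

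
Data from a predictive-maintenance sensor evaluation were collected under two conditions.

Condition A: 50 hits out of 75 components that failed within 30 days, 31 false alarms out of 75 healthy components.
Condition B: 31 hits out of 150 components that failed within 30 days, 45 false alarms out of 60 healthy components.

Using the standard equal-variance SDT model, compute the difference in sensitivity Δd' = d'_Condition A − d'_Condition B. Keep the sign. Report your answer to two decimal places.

Condition A: z(0.6667) = 0.431, z(0.4133) = -0.219, d' = 0.650
Condition B: z(0.2067) = -0.818, z(0.7500) = 0.674, d' = -1.492
Δd' = d'_Condition A − d'_Condition B = 0.650 − (-1.492) = 2.142
Condition A has the higher sensitivity.

Δd' = 2.14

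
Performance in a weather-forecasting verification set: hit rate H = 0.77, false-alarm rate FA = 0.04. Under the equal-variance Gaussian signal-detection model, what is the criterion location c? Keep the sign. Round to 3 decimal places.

z(H) = z(0.77) = 0.7388
z(FA) = z(0.04) = -1.7507
c = −½·[z(H) + z(FA)] = −0.5 × (0.7388 + (-1.7507)) = 0.50595
c > 0: the forecaster has a conservative response bias.

c = 0.506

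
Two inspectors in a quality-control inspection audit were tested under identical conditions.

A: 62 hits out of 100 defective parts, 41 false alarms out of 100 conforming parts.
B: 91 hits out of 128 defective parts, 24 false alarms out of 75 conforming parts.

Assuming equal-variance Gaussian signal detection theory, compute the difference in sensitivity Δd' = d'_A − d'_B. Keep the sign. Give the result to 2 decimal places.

A: z(0.6200) = 0.305, z(0.4100) = -0.228, d' = 0.533
B: z(0.7109) = 0.556, z(0.3200) = -0.468, d' = 1.024
Δd' = d'_A − d'_B = 0.533 − 1.024 = -0.491
B has the higher sensitivity.

Δd' = -0.49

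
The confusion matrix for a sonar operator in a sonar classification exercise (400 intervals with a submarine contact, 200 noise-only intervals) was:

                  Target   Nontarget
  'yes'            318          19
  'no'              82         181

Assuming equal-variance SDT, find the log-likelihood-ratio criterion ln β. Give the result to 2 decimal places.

H = 318/400 = 0.7950
FA = 19/200 = 0.0950
z(H) = z(0.7950) = 0.824
z(FA) = z(0.0950) = -1.311
ln β = −½·[z(H)² − z(FA)²] = −0.5 × (0.679 − 1.719) = 0.520

ln β = 0.52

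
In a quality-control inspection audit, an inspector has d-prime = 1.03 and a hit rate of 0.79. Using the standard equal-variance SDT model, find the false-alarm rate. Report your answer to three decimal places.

false-alarm rate = 0.412

z(hit rate) = z(0.79) = 0.8064
z(FA) = z(H) − d' = 0.8064 − 1.03 = -0.2236
false-alarm rate = Φ(-0.2236) = 0.4115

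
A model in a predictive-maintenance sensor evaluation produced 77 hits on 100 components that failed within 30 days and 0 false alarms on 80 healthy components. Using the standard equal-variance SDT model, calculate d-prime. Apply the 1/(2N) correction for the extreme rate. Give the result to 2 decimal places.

The false-alarm rate is 0/80 = 0, so apply the 1/(2N) correction: FA → 1/(2·80) = 0.00625.
z(H) = z(0.77000) = 0.739
z(FA) = z(0.00625) = -2.498
d' = 0.739 − (-2.498) = 3.237

d-prime = 3.24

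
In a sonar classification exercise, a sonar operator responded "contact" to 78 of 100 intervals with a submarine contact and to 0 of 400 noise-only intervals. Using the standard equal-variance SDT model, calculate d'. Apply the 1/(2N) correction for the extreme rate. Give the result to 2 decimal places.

The false-alarm rate is 0/400 = 0, so apply the 1/(2N) correction: FA → 1/(2·400) = 0.00125.
z(H) = z(0.78000) = 0.772
z(FA) = z(0.00125) = -3.023
d' = 0.772 − (-3.023) = 3.795

d' = 3.80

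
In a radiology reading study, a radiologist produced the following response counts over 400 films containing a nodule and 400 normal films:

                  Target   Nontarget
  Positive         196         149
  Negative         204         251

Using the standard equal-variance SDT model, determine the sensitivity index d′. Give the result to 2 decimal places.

d′ = 0.30

H = 196/400 = 0.4900
FA = 149/400 = 0.3725
z(H) = -0.0251
z(FA) = -0.3252
d' = z(H) − z(FA) = -0.0251 − (-0.3252) = 0.3001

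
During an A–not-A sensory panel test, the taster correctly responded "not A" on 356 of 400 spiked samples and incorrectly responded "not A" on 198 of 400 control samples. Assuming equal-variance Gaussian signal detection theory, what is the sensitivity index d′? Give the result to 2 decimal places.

H = 356/400 = 0.8900
FA = 198/400 = 0.4950
z(H) = 1.227
z(FA) = -0.013
d' = z(H) − z(FA) = 1.227 − (-0.013) = 1.240

d′ = 1.24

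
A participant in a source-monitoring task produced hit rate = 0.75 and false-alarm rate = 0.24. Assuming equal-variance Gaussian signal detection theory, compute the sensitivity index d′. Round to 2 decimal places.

z(H) = 0.6745
z(FA) = -0.7063
d' = z(H) − z(FA) = 0.6745 − (-0.7063) = 1.3808

d′ = 1.38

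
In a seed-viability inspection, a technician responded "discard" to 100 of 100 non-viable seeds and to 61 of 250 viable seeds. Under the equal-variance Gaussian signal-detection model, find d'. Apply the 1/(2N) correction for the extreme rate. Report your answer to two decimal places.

d' = 3.27

The hit rate is 100/100 = 1, so apply the 1/(2N) correction: H → 1 − 1/(2·100) = 0.99500.
z(H) = z(0.99500) = 2.576
z(FA) = z(0.24400) = -0.693
d' = 2.576 − (-0.693) = 3.269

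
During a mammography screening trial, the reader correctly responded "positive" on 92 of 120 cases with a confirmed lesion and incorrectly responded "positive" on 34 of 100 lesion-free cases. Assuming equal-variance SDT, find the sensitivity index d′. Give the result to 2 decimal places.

H = 92/120 = 0.7667
FA = 34/100 = 0.3400
Φ⁻¹(0.7667) = 0.728, Φ⁻¹(0.3400) = -0.412
d' = z(H) − z(FA) = 0.728 − (-0.412) = 1.140

d′ = 1.14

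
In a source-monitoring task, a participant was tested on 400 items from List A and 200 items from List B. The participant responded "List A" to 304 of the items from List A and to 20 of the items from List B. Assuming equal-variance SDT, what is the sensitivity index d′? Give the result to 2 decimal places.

H = 304/400 = 0.7600
FA = 20/200 = 0.1000
z(H) = z(0.7600) = 0.7063
z(FA) = z(0.1000) = -1.2816
d' = z(H) − z(FA) = 0.7063 − (-1.2816) = 1.9879

d′ = 1.99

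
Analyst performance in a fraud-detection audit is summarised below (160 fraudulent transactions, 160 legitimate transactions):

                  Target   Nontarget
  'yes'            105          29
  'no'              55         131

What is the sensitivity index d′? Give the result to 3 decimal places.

d′ = 1.313

H = 105/160 = 0.6562
FA = 29/160 = 0.1812
z(0.6562) = 0.4021, z(0.1812) = -0.9108
d' = z(H) − z(FA) = 0.4021 − (-0.9108) = 1.3129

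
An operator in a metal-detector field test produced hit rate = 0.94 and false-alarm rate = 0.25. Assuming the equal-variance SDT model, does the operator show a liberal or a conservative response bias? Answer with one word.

liberal

z(H) = 1.555, z(FA) = -0.674
c = −½·(z(H) + z(FA)) = -0.4405
c < 0 → liberal criterion (biased toward responding “yes”).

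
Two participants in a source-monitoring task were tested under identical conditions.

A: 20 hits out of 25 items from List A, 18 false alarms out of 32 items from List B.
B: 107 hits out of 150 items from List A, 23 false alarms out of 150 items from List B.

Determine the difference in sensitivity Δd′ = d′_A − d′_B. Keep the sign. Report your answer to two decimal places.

Δd′ = -0.90

A: z(0.8000) = 0.842, z(0.5625) = 0.157, d' = 0.685
B: z(0.7133) = 0.563, z(0.1533) = -1.022, d' = 1.585
Δd' = d'_A − d'_B = 0.685 − 1.585 = -0.900
B has the higher sensitivity.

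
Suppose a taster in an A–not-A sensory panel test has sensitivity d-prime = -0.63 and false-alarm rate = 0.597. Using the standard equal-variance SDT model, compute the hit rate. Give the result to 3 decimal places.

hit rate = 0.350

z(false-alarm rate) = z(0.597) = 0.2456
z(H) = z(FA) + d' = 0.2456 + (-0.63) = -0.3844
hit rate = Φ(-0.3844) = 0.3503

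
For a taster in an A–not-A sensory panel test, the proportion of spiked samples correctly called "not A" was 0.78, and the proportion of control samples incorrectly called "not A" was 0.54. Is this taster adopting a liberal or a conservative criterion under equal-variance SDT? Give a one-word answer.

z(H) = 0.772, z(FA) = 0.100
c = −½·(z(H) + z(FA)) = -0.436
c < 0 → liberal criterion (biased toward responding “yes”).

liberal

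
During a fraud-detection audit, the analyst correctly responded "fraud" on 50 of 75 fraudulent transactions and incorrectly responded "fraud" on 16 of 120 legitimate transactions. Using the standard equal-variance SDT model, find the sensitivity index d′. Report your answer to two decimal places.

d′ = 1.54

H = 50/75 = 0.6667
FA = 16/120 = 0.1333
Φ⁻¹(H) = 0.431
Φ⁻¹(FA) = -1.111
d' = z(H) − z(FA) = 0.431 − (-1.111) = 1.542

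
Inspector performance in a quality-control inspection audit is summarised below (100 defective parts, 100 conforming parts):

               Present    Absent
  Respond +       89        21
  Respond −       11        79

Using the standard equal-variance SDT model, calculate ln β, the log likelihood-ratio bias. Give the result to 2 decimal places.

H = 89/100 = 0.8900
FA = 21/100 = 0.2100
z(H) = z(0.8900) = 1.227
z(FA) = z(0.2100) = -0.806
ln β = −½·[z(H)² − z(FA)²] = −0.5 × (1.506 − 0.650) = -0.428

ln β = -0.43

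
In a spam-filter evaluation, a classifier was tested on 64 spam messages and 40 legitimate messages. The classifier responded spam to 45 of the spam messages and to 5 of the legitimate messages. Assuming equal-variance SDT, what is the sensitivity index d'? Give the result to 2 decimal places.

H = 45/64 = 0.7031
FA = 5/40 = 0.1250
z(H) = z(0.7031) = 0.533
z(FA) = z(0.1250) = -1.150
d' = z(H) − z(FA) = 0.533 − (-1.150) = 1.683

d' = 1.68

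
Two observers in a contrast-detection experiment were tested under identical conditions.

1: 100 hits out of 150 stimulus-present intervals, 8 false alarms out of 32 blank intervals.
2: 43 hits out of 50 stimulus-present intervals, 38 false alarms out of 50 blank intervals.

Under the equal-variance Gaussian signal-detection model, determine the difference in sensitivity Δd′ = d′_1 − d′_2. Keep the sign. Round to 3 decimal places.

1: z(0.6667) = 0.4308, z(0.2500) = -0.6745, d' = 1.1053
2: z(0.8600) = 1.0803, z(0.7600) = 0.7063, d' = 0.3740
Δd' = d'_1 − d'_2 = 1.1053 − 0.3740 = 0.7313
1 has the higher sensitivity.

Δd′ = 0.731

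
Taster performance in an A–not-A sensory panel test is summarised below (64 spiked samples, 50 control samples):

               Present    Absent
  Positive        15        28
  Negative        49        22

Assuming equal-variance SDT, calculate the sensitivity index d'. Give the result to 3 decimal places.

H = 15/64 = 0.2344
FA = 28/50 = 0.5600
Φ⁻¹(H) = Φ⁻¹(0.2344) = -0.7244
Φ⁻¹(FA) = Φ⁻¹(0.5600) = 0.1510
d' = z(H) − z(FA) = -0.7244 − 0.1510 = -0.8754

d' = -0.875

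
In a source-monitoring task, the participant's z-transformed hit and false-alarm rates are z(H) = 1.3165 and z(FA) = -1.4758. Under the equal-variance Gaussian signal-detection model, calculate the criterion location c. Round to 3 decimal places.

c = −½·[z(H) + z(FA)] = −½·(1.3165 + (-1.4758)) = 0.07965

c = 0.080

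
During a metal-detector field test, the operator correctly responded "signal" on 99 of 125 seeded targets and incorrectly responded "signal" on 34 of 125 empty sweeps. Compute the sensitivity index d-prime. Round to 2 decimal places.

d-prime = 1.42

H = 99/125 = 0.7920
FA = 34/125 = 0.2720
z(H) = z(0.7920) = 0.8134
z(FA) = z(0.2720) = -0.6068
d' = z(H) − z(FA) = 0.8134 − (-0.6068) = 1.4202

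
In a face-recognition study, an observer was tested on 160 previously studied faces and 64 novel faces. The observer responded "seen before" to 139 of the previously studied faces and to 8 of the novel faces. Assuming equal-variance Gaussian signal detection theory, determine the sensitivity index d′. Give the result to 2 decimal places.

H = 139/160 = 0.8688
FA = 8/64 = 0.1250
z(H) = z(0.8688) = 1.121
z(FA) = z(0.1250) = -1.150
d' = z(H) − z(FA) = 1.121 − (-1.150) = 2.271

d′ = 2.27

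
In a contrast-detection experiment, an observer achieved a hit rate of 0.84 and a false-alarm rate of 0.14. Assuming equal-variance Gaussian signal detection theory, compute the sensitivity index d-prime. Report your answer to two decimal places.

d-prime = 2.07

Φ⁻¹(H) = Φ⁻¹(0.84) = 0.994
Φ⁻¹(FA) = Φ⁻¹(0.14) = -1.080
d' = z(H) − z(FA) = 0.994 − (-1.080) = 2.074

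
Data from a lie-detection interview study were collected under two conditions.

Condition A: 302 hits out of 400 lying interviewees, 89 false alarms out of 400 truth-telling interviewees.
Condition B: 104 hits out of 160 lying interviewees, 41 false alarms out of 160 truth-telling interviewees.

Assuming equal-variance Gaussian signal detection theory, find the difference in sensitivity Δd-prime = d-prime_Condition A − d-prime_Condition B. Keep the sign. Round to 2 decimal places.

Condition A: z(0.7550) = 0.690, z(0.2225) = -0.764, d' = 1.454
Condition B: z(0.6500) = 0.385, z(0.2562) = -0.655, d' = 1.040
Δd' = d'_Condition A − d'_Condition B = 1.454 − 1.040 = 0.414
Condition A has the higher sensitivity.

Δd-prime = 0.41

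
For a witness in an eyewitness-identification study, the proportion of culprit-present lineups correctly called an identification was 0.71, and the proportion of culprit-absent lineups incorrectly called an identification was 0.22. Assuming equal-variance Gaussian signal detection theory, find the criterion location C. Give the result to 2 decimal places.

z(0.71) = 0.553, z(0.22) = -0.772
c = −½·[z(H) + z(FA)] = −0.5 × (0.553 + (-0.772)) = 0.1095
c > 0: the witness has a conservative response bias.

C = 0.11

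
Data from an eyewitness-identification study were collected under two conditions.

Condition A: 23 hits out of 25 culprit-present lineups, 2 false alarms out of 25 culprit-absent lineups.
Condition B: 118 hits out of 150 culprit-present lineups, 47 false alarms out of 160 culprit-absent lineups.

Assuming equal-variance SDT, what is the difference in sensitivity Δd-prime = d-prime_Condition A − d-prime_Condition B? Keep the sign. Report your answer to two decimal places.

Condition A: z(0.9200) = 1.405, z(0.0800) = -1.405, d' = 2.810
Condition B: z(0.7867) = 0.795, z(0.2938) = -0.542, d' = 1.337
Δd' = d'_Condition A − d'_Condition B = 2.810 − 1.337 = 1.473
Condition A has the higher sensitivity.

Δd-prime = 1.47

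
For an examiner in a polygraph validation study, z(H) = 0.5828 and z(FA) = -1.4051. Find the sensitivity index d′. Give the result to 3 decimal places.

d' = z(H) − z(FA) = 0.5828 − (-1.4051) = 1.9879

d′ = 1.988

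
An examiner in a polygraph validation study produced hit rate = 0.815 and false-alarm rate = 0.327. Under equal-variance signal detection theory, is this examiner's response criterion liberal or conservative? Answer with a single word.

z(H) = 0.896, z(FA) = -0.448
c = −½·(z(H) + z(FA)) = -0.224
c < 0 → liberal criterion (biased toward responding “yes”).

liberal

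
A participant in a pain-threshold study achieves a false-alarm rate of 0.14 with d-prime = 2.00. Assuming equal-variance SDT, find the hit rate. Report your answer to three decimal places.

hit rate = 0.821

z(false-alarm rate) = z(0.14) = -1.0803
z(H) = z(FA) + d' = -1.0803 + 2.00 = 0.9197
hit rate = Φ(0.9197) = 0.8211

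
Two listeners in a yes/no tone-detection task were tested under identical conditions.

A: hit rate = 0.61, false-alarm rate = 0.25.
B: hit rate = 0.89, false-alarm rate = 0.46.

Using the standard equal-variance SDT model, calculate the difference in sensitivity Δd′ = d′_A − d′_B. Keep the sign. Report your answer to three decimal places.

A: z(0.61) = 0.2793, z(0.25) = -0.6745, d' = 0.9538
B: z(0.89) = 1.2265, z(0.46) = -0.1004, d' = 1.3269
Δd' = d'_A − d'_B = 0.9538 − 1.3269 = -0.3731
B has the higher sensitivity.

Δd′ = -0.373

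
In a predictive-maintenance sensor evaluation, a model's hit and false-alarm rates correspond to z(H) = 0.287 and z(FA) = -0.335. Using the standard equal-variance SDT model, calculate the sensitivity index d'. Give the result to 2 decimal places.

d' = 0.62

d' = z(H) − z(FA) = 0.287 − (-0.335) = 0.622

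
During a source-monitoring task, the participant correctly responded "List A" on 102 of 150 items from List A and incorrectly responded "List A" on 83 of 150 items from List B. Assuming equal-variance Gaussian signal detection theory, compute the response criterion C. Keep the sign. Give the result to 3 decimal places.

C = -0.301

H = 102/150 = 0.6800
FA = 83/150 = 0.5533
z(H) = 0.4677
z(FA) = 0.1340
c = −½·[z(H) + z(FA)] = −0.5 × (0.4677 + 0.1340) = -0.30085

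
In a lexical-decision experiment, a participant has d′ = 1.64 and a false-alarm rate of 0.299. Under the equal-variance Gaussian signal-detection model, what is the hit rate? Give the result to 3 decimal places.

hit rate = 0.867

z(false-alarm rate) = z(0.299) = -0.5273
z(H) = z(FA) + d' = -0.5273 + 1.64 = 1.1127
hit rate = Φ(1.1127) = 0.8671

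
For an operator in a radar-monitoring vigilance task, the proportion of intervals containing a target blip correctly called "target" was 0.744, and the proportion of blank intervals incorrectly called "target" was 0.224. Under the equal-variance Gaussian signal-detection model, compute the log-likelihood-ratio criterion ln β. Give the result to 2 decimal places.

ln β = 0.07

z(0.744) = 0.656, z(0.224) = -0.759
ln β = −½·[z(H)² − z(FA)²] = −0.5 × (0.430 − 0.576) = 0.073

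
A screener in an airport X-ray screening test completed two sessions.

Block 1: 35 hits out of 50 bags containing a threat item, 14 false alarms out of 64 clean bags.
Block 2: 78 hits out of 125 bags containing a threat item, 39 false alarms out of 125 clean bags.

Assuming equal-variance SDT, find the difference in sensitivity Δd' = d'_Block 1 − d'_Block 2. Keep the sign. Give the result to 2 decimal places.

Block 1: z(0.7000) = 0.524, z(0.2188) = -0.776, d' = 1.300
Block 2: z(0.6240) = 0.316, z(0.3120) = -0.490, d' = 0.806
Δd' = d'_Block 1 − d'_Block 2 = 1.300 − 0.806 = 0.494
Block 1 has the higher sensitivity.

Δd' = 0.49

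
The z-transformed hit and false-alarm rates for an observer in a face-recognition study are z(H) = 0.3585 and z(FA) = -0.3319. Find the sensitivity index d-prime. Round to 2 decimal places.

d' = z(H) − z(FA) = 0.3585 − (-0.3319) = 0.6904

d-prime = 0.69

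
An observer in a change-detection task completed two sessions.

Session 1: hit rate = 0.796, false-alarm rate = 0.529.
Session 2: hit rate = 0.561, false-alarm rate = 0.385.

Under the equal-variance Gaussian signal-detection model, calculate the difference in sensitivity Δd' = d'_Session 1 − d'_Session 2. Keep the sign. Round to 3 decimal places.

Session 1: z(0.796) = 0.8274, z(0.529) = 0.0728, d' = 0.7546
Session 2: z(0.561) = 0.1535, z(0.385) = -0.2924, d' = 0.4459
Δd' = d'_Session 1 − d'_Session 2 = 0.7546 − 0.4459 = 0.3087
Session 1 has the higher sensitivity.

Δd' = 0.309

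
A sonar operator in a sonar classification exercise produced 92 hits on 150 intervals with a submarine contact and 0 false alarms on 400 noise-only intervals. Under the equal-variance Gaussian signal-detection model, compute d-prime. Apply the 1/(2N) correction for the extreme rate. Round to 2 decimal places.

The false-alarm rate is 0/400 = 0, so apply the 1/(2N) correction: FA → 1/(2·400) = 0.00125.
z(H) = z(0.61333) = 0.288
z(FA) = z(0.00125) = -3.023
d' = 0.288 − (-3.023) = 3.311

d-prime = 3.31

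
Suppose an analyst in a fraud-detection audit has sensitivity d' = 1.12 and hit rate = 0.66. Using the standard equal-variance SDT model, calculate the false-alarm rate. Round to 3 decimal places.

false-alarm rate = 0.240

z(hit rate) = z(0.66) = 0.4125
z(FA) = z(H) − d' = 0.4125 − 1.12 = -0.7075
false-alarm rate = Φ(-0.7075) = 0.2396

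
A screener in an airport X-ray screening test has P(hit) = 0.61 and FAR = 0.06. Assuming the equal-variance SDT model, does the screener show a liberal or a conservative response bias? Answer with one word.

conservative

z(H) = 0.279, z(FA) = -1.555
c = −½·(z(H) + z(FA)) = 0.638
c > 0 → conservative criterion (biased toward responding “no”).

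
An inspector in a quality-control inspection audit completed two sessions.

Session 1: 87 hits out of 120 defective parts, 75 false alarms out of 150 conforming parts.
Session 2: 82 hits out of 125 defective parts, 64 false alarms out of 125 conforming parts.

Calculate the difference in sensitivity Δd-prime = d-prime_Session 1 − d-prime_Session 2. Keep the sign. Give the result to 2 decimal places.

Δd-prime = 0.23

Session 1: z(0.7250) = 0.598, z(0.5000) = 0.000, d' = 0.598
Session 2: z(0.6560) = 0.402, z(0.5120) = 0.030, d' = 0.372
Δd' = d'_Session 1 − d'_Session 2 = 0.598 − 0.372 = 0.226
Session 1 has the higher sensitivity.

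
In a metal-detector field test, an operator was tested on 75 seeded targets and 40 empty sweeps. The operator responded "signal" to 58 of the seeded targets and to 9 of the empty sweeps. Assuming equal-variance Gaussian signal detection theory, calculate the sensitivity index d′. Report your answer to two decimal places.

H = 58/75 = 0.7733
FA = 9/40 = 0.2250
Φ⁻¹(H) = Φ⁻¹(0.7733) = 0.7498
Φ⁻¹(FA) = Φ⁻¹(0.2250) = -0.7554
d' = z(H) − z(FA) = 0.7498 − (-0.7554) = 1.5052

d′ = 1.51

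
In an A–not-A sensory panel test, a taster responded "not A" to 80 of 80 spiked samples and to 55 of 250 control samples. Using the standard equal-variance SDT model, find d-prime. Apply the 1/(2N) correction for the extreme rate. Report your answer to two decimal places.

d-prime = 3.27

The hit rate is 80/80 = 1, so apply the 1/(2N) correction: H → 1 − 1/(2·80) = 0.99375.
z(H) = z(0.99375) = 2.498
z(FA) = z(0.22000) = -0.772
d' = 2.498 − (-0.772) = 3.270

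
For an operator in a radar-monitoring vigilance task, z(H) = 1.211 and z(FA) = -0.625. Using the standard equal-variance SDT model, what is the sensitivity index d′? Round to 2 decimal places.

d' = z(H) − z(FA) = 1.211 − (-0.625) = 1.836

d′ = 1.84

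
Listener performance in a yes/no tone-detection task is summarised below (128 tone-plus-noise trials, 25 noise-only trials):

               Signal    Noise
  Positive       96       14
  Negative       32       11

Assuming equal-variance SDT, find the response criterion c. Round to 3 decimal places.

H = 96/128 = 0.7500
FA = 14/25 = 0.5600
z(H) = z(0.7500) = 0.6745
z(FA) = z(0.5600) = 0.1510
c = −½·[z(H) + z(FA)] = −0.5 × (0.6745 + 0.1510) = -0.41275

c = -0.413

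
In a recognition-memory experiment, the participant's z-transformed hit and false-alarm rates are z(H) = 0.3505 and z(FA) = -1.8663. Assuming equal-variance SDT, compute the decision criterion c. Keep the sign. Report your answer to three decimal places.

c = −½·[z(H) + z(FA)] = −½·(0.3505 + (-1.8663)) = 0.7579

c = 0.758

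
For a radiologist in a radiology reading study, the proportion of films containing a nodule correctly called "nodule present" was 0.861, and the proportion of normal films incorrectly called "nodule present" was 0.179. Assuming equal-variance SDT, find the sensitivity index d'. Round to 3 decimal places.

z(0.861) = 1.0848, z(0.179) = -0.9192
d' = z(H) − z(FA) = 1.0848 − (-0.9192) = 2.0040

d' = 2.004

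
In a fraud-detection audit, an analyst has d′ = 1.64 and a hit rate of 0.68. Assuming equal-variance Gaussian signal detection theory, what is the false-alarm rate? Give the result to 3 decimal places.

false-alarm rate = 0.121

z(hit rate) = z(0.68) = 0.4677
z(FA) = z(H) − d' = 0.4677 − 1.64 = -1.1723
false-alarm rate = Φ(-1.1723) = 0.1205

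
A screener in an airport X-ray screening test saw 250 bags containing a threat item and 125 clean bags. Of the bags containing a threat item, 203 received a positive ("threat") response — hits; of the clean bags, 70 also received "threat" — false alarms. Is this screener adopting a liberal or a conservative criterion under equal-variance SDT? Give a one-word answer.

z(H) = 0.885, z(FA) = 0.151
c = −½·(z(H) + z(FA)) = -0.518
c < 0 → liberal criterion (biased toward responding “yes”).

liberal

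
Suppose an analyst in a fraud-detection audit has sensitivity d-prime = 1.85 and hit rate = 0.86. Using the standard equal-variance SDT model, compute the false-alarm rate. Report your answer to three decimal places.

z(hit rate) = z(0.86) = 1.0803
z(FA) = z(H) − d' = 1.0803 − 1.85 = -0.7697
false-alarm rate = Φ(-0.7697) = 0.2207

false-alarm rate = 0.221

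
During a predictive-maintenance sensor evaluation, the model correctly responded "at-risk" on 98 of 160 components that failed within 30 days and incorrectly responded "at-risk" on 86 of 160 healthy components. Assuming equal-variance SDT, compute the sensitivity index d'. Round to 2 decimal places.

d' = 0.19

H = 98/160 = 0.6125
FA = 86/160 = 0.5375
Φ⁻¹(H) = Φ⁻¹(0.6125) = 0.2858
Φ⁻¹(FA) = Φ⁻¹(0.5375) = 0.0941
d' = z(H) − z(FA) = 0.2858 − 0.0941 = 0.1917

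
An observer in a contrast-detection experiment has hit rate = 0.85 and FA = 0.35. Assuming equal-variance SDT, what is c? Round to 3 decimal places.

z(H) = z(0.85) = 1.0364
z(FA) = z(0.35) = -0.3853
c = −½·[z(H) + z(FA)] = −0.5 × (1.0364 + (-0.3853)) = -0.32555
c < 0: the observer has a liberal response bias.

c = -0.326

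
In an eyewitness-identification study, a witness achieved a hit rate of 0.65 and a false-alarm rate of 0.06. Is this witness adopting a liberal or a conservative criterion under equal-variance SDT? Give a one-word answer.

z(H) = 0.385, z(FA) = -1.555
c = −½·(z(H) + z(FA)) = 0.585
c > 0 → conservative criterion (biased toward responding “no”).

conservative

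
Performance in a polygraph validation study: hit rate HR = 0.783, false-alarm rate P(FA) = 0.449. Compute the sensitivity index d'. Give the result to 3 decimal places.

d' = 0.911

z(0.783) = 0.7824, z(0.449) = -0.1282
d' = z(H) − z(FA) = 0.7824 − (-0.1282) = 0.9106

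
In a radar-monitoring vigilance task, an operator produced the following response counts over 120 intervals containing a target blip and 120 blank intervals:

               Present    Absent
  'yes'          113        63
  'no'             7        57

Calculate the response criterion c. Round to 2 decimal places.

H = 113/120 = 0.9417
FA = 63/120 = 0.5250
z(H) = z(0.9417) = 1.569
z(FA) = z(0.5250) = 0.063
c = −½·[z(H) + z(FA)] = −0.5 × (1.569 + 0.063) = -0.816
c < 0: the operator has a liberal response bias.

c = -0.82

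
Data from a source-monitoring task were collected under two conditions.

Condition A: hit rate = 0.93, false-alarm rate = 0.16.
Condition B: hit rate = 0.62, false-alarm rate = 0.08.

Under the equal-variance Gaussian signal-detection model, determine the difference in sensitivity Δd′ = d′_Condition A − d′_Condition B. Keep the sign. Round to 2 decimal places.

Condition A: z(0.93) = 1.476, z(0.16) = -0.994, d' = 2.470
Condition B: z(0.62) = 0.305, z(0.08) = -1.405, d' = 1.710
Δd' = d'_Condition A − d'_Condition B = 2.470 − 1.710 = 0.760
Condition A has the higher sensitivity.

Δd′ = 0.76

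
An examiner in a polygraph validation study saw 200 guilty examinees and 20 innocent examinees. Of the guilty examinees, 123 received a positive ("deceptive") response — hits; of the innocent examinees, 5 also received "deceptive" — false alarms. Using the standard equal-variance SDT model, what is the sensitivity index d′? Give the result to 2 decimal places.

H = 123/200 = 0.6150
FA = 5/20 = 0.2500
z(0.6150) = 0.292, z(0.2500) = -0.674
d' = z(H) − z(FA) = 0.292 − (-0.674) = 0.966

d′ = 0.97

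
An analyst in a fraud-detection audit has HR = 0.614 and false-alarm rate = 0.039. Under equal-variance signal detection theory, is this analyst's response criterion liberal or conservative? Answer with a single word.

conservative

z(H) = 0.290, z(FA) = -1.762
c = −½·(z(H) + z(FA)) = 0.736
c > 0 → conservative criterion (biased toward responding “no”).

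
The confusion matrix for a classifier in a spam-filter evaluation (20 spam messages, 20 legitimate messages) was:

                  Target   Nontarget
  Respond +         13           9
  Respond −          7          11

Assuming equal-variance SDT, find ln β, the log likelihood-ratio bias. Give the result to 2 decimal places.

ln β = -0.07

H = 13/20 = 0.6500
FA = 9/20 = 0.4500
z(H) = z(0.6500) = 0.385
z(FA) = z(0.4500) = -0.126
ln β = −½·[z(H)² − z(FA)²] = −0.5 × (0.148 − 0.016) = -0.066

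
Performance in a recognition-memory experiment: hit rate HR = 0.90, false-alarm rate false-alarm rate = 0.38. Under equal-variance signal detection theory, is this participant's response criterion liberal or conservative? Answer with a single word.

z(H) = 1.282, z(FA) = -0.305
c = −½·(z(H) + z(FA)) = -0.4885
c < 0 → liberal criterion (biased toward responding “yes”).

liberal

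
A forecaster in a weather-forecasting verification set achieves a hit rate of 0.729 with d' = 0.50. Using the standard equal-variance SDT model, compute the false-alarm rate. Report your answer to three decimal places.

false-alarm rate = 0.544

z(hit rate) = z(0.729) = 0.6098
z(FA) = z(H) − d' = 0.6098 − 0.50 = 0.1098
false-alarm rate = Φ(0.1098) = 0.5437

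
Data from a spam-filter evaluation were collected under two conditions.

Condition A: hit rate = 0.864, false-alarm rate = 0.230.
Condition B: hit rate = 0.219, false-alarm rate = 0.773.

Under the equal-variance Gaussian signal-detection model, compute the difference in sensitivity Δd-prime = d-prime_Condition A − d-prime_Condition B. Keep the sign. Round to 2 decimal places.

Δd-prime = 3.36

Condition A: z(0.864) = 1.098, z(0.230) = -0.739, d' = 1.837
Condition B: z(0.219) = -0.776, z(0.773) = 0.749, d' = -1.525
Δd' = d'_Condition A − d'_Condition B = 1.837 − (-1.525) = 3.362
Condition A has the higher sensitivity.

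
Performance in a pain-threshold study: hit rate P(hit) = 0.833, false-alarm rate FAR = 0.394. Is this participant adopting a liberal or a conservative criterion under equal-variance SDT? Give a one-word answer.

z(H) = 0.966, z(FA) = -0.269
c = −½·(z(H) + z(FA)) = -0.3485
c < 0 → liberal criterion (biased toward responding “yes”).

liberal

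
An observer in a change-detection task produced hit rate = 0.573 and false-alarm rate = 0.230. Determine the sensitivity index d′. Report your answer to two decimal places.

z(0.573) = 0.1840, z(0.230) = -0.7388
d' = z(H) − z(FA) = 0.1840 − (-0.7388) = 0.9228

d′ = 0.92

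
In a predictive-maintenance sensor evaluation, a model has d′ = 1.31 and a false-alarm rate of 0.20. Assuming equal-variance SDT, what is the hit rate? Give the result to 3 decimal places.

hit rate = 0.680

z(false-alarm rate) = z(0.20) = -0.8416
z(H) = z(FA) + d' = -0.8416 + 1.31 = 0.4684
hit rate = Φ(0.4684) = 0.6803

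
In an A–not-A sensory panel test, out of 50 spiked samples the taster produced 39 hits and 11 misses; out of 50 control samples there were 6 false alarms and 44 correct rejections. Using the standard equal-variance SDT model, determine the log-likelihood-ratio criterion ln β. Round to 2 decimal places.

H = 39/50 = 0.7800
FA = 6/50 = 0.1200
Φ⁻¹(H) = Φ⁻¹(0.7800) = 0.772
Φ⁻¹(FA) = Φ⁻¹(0.1200) = -1.175
ln β = −½·[z(H)² − z(FA)²] = −0.5 × (0.596 − 1.381) = 0.3925

ln β = 0.39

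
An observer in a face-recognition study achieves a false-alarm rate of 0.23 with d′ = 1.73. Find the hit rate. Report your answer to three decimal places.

hit rate = 0.839

z(false-alarm rate) = z(0.23) = -0.7388
z(H) = z(FA) + d' = -0.7388 + 1.73 = 0.9912
hit rate = Φ(0.9912) = 0.8392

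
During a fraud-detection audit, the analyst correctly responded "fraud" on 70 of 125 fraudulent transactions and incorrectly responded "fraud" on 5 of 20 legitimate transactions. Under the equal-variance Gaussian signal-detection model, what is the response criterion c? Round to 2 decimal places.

c = 0.26

H = 70/125 = 0.5600
FA = 5/20 = 0.2500
z(H) = z(0.5600) = 0.1510
z(FA) = z(0.2500) = -0.6745
c = −½·[z(H) + z(FA)] = −0.5 × (0.1510 + (-0.6745)) = 0.26175
c > 0: the analyst has a conservative response bias.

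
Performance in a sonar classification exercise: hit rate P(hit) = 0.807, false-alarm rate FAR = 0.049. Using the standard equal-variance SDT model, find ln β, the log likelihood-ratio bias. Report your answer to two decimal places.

ln β = 0.99

Φ⁻¹(H) = Φ⁻¹(0.807) = 0.867
Φ⁻¹(FA) = Φ⁻¹(0.049) = -1.655
ln β = −½·[z(H)² − z(FA)²] = −0.5 × (0.752 − 2.739) = 0.9935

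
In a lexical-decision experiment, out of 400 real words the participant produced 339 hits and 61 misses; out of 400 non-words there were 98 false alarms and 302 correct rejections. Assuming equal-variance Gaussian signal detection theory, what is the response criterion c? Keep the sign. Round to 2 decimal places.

H = 339/400 = 0.8475
FA = 98/400 = 0.2450
Φ⁻¹(H) = 1.026
Φ⁻¹(FA) = -0.690
c = −½·[z(H) + z(FA)] = −0.5 × (1.026 + (-0.690)) = -0.168
c < 0: the participant has a liberal response bias.

c = -0.17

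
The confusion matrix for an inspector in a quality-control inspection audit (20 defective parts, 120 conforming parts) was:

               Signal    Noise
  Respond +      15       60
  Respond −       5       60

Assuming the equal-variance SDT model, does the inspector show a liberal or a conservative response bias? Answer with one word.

z(H) = 0.674, z(FA) = 0.000
c = −½·(z(H) + z(FA)) = -0.337
c < 0 → liberal criterion (biased toward responding “yes”).

liberal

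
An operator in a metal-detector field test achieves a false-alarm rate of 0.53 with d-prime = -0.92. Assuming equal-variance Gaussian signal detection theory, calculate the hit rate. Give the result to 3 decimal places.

z(false-alarm rate) = z(0.53) = 0.0753
z(H) = z(FA) + d' = 0.0753 + (-0.92) = -0.8447
hit rate = Φ(-0.8447) = 0.1991

hit rate = 0.199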